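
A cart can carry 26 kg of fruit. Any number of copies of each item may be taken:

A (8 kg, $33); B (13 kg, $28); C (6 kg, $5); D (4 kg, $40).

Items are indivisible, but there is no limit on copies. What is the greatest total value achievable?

$240

Best value-per-unit is D at 40/4, and filling with it alone uses weight 6×4=24. No mix of the others beats 6×40 = 240.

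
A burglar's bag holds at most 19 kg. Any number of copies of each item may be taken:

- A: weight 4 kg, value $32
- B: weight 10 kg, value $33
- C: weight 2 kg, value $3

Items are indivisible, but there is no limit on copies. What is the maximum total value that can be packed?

$131

Best value-per-unit is A at 32/4; filling with it alone gives 4×32 = 128.
Optimal mix: 4×A + 1×C → weight 18, value 131.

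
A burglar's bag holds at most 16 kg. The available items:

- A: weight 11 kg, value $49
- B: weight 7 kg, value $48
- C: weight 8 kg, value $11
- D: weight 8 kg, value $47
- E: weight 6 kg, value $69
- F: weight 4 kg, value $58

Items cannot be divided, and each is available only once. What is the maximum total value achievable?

This is a 0/1 knapsack; check combinations near the capacity.
- E+F: weight 6+4=10, value 69+58=127
- B+E: weight 7+6=13, value 48+69=117
- D+E: weight 8+6=14, value 47+69=116
- A+F: weight 11+4=15, value 49+58=107
Best: $127.

$127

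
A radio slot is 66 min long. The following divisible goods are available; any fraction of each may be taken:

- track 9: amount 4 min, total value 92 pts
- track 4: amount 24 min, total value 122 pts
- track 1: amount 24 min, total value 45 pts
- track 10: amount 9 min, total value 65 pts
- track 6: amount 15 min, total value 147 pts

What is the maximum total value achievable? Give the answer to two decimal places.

Take in order of value per unit:
- track 9 (92/4 per unit): all 4 → value 92, running total 92.00
- track 6 (147/15 per unit): all 15 → value 147, running total 239.00
- track 10 (65/9 per unit): all 9 → value 65, running total 304.00
- track 4 (122/24 per unit): all 24 → value 122, running total 426.00
- track 1 (45/24 per unit): 14 of 24 → value 14×45/24 = 26.2500, running total 452.25
Total 452.25.

452.25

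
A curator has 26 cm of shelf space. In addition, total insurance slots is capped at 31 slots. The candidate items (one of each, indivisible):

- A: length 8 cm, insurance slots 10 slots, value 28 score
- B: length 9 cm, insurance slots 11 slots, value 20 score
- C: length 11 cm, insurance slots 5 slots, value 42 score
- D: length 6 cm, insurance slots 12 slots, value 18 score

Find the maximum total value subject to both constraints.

88 score

Feasible sets respecting both limits:
- A+C+D: length 25, insurance slots 27, value 88
- B+C+D: length 26, insurance slots 28, value 80
- A+C: length 19, insurance slots 15, value 70
- B+C: length 20, insurance slots 16, value 62
Best: 88 score.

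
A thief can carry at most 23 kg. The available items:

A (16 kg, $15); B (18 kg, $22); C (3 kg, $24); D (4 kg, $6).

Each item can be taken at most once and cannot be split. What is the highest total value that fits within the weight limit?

$46

Check high-value combinations within 23 kg:
- B+C: weight 18+3=21, value 22+24=46
- A+C+D: weight 16+3+4=23, value 15+24+6=45
- A+C: weight 16+3=19, value 15+24=39
- C+D: weight 3+4=7, value 24+6=30
- B+D: weight 18+4=22, value 22+6=28
Best: $46.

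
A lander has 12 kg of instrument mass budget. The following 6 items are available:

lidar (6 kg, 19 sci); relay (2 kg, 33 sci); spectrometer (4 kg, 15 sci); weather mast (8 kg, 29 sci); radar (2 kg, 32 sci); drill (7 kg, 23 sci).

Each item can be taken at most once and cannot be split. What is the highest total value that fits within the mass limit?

94 sci

Check high-value combinations within 12 kg:
- relay+weather mast+radar: mass 2+8+2=12, value 33+29+32=94
- relay+radar+drill: mass 2+2+7=11, value 33+32+23=88
- lidar+relay+radar: mass 6+2+2=10, value 19+33+32=84
- relay+spectrometer+radar: mass 2+4+2=8, value 33+15+32=80
- lidar+relay+spectrometer: mass 6+2+4=12, value 19+33+15=67
Best: 94 sci.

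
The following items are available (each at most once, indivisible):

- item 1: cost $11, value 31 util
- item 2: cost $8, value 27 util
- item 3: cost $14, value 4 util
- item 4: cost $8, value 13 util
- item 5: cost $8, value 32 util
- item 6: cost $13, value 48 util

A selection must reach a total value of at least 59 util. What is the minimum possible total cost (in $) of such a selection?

16

Subsets with value ≥ 59, sorted by total cost:
- item 2+item 5: cost 16, value 59
- item 1+item 5: cost 19, value 63
- item 5+item 6: cost 21, value 80
Minimum cost: 16 $.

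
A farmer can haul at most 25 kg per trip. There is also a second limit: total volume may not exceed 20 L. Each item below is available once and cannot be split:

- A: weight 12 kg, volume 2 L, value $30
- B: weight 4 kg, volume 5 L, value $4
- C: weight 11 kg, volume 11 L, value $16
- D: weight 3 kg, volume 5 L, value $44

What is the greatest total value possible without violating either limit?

Feasible sets respecting both limits:
- A+B+D: weight 19, volume 12, value 78
- A+D: weight 15, volume 7, value 74
- C+D: weight 14, volume 16, value 60
Best: $78.

$78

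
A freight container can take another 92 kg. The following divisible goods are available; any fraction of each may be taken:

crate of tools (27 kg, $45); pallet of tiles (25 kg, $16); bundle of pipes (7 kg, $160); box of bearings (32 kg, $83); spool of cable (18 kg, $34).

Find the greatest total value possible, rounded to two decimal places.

Take in order of value per unit:
- bundle of pipes (160/7 per unit): all 7 → value 160, running total 160.00
- box of bearings (83/32 per unit): all 32 → value 83, running total 243.00
- spool of cable (34/18 per unit): all 18 → value 34, running total 277.00
- crate of tools (45/27 per unit): all 27 → value 45, running total 322.00
- pallet of tiles (16/25 per unit): 8 of 25 → value 8×16/25 = 5.1200, running total 327.12
Total 327.12.

327.12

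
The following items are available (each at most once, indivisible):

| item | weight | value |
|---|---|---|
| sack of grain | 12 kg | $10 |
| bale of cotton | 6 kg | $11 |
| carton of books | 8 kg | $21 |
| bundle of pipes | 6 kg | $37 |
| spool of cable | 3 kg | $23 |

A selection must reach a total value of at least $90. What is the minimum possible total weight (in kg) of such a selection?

Subsets with value ≥ 90, sorted by total weight:
- bale of cotton+carton of books+bundle of pipes+spool of cable: weight 23, value 92
- sack of grain+carton of books+bundle of pipes+spool of cable: weight 29, value 91
- sack of grain+bale of cotton+carton of books+bundle of pipes+spool of cable: weight 35, value 102
Minimum weight: 23 kg.

23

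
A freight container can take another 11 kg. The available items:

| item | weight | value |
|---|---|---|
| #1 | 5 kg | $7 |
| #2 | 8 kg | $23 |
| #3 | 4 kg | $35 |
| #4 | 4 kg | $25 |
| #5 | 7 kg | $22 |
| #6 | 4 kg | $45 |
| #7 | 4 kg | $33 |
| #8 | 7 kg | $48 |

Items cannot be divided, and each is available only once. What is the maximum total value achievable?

Check high-value combinations within 11 kg:
- #6+#8: weight 4+7=11, value 45+48=93
- #3+#8: weight 4+7=11, value 35+48=83
- #7+#8: weight 4+7=11, value 33+48=81
Best: $93.

$93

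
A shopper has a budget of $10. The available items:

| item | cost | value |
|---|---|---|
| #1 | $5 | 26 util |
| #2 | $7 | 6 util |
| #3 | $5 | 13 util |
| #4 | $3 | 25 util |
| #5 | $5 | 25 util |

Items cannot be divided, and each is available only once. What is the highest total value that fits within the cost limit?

Check high-value combinations within $10:
- #1+#4: cost 5+3=8, value 26+25=51
- #1+#5: cost 5+5=10, value 26+25=51
- #4+#5: cost 3+5=8, value 25+25=50
- #1+#3: cost 5+5=10, value 26+13=39
- #3+#4: cost 5+3=8, value 13+25=38
Best: 51 util.

51 util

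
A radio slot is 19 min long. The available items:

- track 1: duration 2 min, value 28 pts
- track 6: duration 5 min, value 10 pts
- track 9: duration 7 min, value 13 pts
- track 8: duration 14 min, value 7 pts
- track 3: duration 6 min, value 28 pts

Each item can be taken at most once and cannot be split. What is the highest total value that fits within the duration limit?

69 pts

Check high-value combinations within 19 min:
- track 1+track 9+track 3: duration 2+7+6=15, value 28+13+28=69
- track 1+track 6+track 3: duration 2+5+6=13, value 28+10+28=66
- track 1+track 3: duration 2+6=8, value 28+28=56
- track 1+track 6+track 9: duration 2+5+7=14, value 28+10+13=51
- track 6+track 9+track 3: duration 5+7+6=18, value 10+13+28=51
Best: 69 pts.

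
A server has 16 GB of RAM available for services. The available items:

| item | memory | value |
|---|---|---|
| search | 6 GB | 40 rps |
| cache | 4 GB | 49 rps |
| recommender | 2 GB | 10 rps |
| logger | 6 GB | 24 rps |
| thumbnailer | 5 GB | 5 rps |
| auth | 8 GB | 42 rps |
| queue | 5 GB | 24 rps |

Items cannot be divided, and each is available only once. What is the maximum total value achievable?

This is a 0/1 knapsack; check combinations near the capacity.
- search+cache+queue: memory 6+4+5=15, value 40+49+24=113
- search+cache+logger: memory 6+4+6=16, value 40+49+24=113
- cache+recommender+auth: memory 4+2+8=14, value 49+10+42=101
Best: 113 rps.

113 rps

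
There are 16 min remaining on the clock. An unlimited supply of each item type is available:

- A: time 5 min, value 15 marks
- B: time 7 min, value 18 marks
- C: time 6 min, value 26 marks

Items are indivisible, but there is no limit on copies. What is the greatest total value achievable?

56 marks

Best value-per-unit is C at 26/6; filling with it alone gives 2×26 = 52.
Optimal mix: 2×A + 1×C → time 16, value 56.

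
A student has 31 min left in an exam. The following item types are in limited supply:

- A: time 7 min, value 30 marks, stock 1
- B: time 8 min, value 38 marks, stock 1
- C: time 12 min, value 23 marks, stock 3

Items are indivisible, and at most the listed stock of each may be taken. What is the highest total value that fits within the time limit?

91 marks

Top feasible selections:
- 1×A + 1×B + 1×C: time 27, value 91
- 1×A + 2×C: time 31, value 76
- 1×A + 1×B: time 15, value 68
Best: 91 marks.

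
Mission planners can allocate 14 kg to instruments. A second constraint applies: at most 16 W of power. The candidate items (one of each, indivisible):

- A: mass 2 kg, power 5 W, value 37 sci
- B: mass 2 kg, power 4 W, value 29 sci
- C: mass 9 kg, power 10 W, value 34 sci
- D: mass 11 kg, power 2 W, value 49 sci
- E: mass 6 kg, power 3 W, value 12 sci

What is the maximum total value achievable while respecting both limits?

Feasible sets respecting both limits:
- A+D: mass 13, power 7, value 86
- B+D: mass 13, power 6, value 78
- A+B+E: mass 10, power 12, value 78
Best: 86 sci.

86 sci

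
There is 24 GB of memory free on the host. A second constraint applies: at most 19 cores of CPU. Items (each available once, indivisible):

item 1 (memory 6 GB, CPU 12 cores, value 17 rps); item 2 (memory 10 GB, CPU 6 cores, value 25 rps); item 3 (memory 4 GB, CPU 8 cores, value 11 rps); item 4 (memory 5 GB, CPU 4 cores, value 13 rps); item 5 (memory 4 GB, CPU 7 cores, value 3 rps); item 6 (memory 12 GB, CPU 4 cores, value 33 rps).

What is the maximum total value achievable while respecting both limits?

58 rps

Feasible sets respecting both limits:
- item 2+item 6: memory 22, CPU 10, value 58
- item 3+item 4+item 6: memory 21, CPU 16, value 57
- item 1+item 6: memory 18, CPU 16, value 50
- item 2+item 3+item 4: memory 19, CPU 18, value 49
Best: 58 rps.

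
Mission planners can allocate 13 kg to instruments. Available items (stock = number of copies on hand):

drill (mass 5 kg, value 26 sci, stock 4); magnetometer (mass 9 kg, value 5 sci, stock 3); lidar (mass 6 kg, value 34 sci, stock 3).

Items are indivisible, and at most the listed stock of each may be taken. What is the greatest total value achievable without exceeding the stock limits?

68 sci

Best selections within mass 13 and stock limits:
- 2×lidar: mass 12, value 68
- 1×drill + 1×lidar: mass 11, value 60
- 2×drill: mass 10, value 52
Best: 68 sci.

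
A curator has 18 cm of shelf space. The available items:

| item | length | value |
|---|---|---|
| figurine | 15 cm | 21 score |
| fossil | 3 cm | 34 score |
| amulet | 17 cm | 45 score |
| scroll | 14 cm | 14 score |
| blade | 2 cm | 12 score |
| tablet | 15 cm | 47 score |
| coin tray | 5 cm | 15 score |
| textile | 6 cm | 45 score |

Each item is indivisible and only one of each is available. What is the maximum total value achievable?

This is a 0/1 knapsack; check combinations near the capacity.
- fossil+blade+coin tray+textile: length 3+2+5+6=16, value 34+12+15+45=106
- fossil+coin tray+textile: length 3+5+6=14, value 34+15+45=94
- fossil+blade+textile: length 3+2+6=11, value 34+12+45=91
- fossil+tablet: length 3+15=18, value 34+47=81
Best: 106 score.

106 score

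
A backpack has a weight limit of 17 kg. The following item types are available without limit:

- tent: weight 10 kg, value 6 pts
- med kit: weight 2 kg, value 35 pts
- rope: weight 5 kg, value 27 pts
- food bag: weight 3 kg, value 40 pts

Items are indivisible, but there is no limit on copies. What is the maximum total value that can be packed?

Best value-per-unit is med kit at 35/2; filling with it alone gives 8×35 = 280.
Optimal mix: 7×med kit + 1×food bag → weight 17, value 285.

285 pts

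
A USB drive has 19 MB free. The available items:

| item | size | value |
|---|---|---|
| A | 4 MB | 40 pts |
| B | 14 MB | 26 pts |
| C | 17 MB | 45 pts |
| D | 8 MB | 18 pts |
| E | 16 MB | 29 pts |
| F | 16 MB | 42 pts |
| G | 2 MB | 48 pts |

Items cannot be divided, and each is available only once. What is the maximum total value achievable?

Check high-value combinations within 19 MB:
- A+D+G: size 4+8+2=14, value 40+18+48=106
- C+G: size 17+2=19, value 45+48=93
- F+G: size 16+2=18, value 42+48=90
- A+G: size 4+2=6, value 40+48=88
- E+G: size 16+2=18, value 29+48=77
Best: 106 pts.

106 pts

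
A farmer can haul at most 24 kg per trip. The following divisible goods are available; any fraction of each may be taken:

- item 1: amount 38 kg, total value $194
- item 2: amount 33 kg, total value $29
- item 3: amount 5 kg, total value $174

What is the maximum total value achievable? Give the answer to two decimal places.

271.00

Take in order of value per unit:
- item 3 (174/5 per unit): all 5 → value 174, running total 174.00
- item 1 (194/38 per unit): 19 of 38 → value 19×194/38 = 97.0000, running total 271.00
Total 271.00.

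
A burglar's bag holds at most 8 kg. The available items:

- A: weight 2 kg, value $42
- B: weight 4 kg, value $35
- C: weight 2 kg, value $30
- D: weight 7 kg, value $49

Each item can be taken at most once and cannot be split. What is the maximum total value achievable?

$107

This is a 0/1 knapsack; check combinations near the capacity.
- A+B+C: weight 2+4+2=8, value 42+35+30=107
- A+B: weight 2+4=6, value 42+35=77
- A+C: weight 2+2=4, value 42+30=72
- B+C: weight 4+2=6, value 35+30=65
Best: $107.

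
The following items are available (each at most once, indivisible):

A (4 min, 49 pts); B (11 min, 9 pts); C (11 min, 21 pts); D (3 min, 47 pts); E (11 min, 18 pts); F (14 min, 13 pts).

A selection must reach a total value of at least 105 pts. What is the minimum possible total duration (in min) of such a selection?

Subsets with value ≥ 105, sorted by total duration:
- A+C+D: duration 18, value 117
- A+D+E: duration 18, value 114
Minimum duration: 18 min.

18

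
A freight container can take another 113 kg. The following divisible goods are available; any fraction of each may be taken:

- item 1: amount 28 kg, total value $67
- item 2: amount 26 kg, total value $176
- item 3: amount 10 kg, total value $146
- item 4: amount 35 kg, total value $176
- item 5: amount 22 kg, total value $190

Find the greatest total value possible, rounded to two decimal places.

Take in order of value per unit:
- item 3 (146/10 per unit): all 10 → value 146, running total 146.00
- item 5 (190/22 per unit): all 22 → value 190, running total 336.00
- item 2 (176/26 per unit): all 26 → value 176, running total 512.00
- item 4 (176/35 per unit): all 35 → value 176, running total 688.00
- item 1 (67/28 per unit): 20 of 28 → value 20×67/28 = 47.8571, running total 735.86
Total 735.86.

735.86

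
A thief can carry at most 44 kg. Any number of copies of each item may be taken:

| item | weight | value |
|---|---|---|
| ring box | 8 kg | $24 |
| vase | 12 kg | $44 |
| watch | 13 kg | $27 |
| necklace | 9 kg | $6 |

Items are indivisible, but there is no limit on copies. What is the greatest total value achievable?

$156

Best value-per-unit is vase at 44/12; filling with it alone gives 3×44 = 132.
Optimal mix: 1×ring box + 3×vase → weight 44, value 156.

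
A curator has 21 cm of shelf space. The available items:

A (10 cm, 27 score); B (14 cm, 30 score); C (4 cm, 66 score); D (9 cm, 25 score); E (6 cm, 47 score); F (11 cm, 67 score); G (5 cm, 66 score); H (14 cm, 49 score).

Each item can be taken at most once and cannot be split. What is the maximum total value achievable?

199 score

This is a 0/1 knapsack; check combinations near the capacity.
- C+F+G: length 4+11+5=20, value 66+67+66=199
- C+E+F: length 4+6+11=21, value 66+47+67=180
- C+E+G: length 4+6+5=15, value 66+47+66=179
- A+C+G: length 10+4+5=19, value 27+66+66=159
Best: 199 score.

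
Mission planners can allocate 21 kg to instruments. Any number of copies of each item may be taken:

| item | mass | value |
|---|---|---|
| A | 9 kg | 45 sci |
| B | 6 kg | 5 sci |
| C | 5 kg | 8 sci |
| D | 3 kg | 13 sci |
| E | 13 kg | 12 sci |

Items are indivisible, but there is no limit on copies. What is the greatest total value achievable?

103 sci

Best value-per-unit is A at 45/9; filling with it alone gives 2×45 = 90.
Optimal mix: 2×A + 1×D → mass 21, value 103.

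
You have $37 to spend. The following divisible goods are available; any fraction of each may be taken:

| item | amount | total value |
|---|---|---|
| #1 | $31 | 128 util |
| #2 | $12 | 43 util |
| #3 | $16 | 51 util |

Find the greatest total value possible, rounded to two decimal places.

149.50

Take in order of value per unit:
- #1 (128/31 per unit): all 31 → value 128, running total 128.00
- #2 (43/12 per unit): 6 of 12 → value 6×43/12 = 21.5000, running total 149.50
Total 149.50.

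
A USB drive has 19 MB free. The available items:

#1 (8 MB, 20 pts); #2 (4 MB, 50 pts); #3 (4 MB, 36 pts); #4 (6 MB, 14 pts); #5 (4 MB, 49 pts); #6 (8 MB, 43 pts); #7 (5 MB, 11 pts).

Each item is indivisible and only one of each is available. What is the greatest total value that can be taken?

149 pts

This is a 0/1 knapsack; check combinations near the capacity.
- #2+#3+#4+#5: size 4+4+6+4=18, value 50+36+14+49=149
- #2+#3+#5+#7: size 4+4+4+5=17, value 50+36+49+11=146
- #2+#5+#6: size 4+4+8=16, value 50+49+43=142
- #2+#3+#5: size 4+4+4=12, value 50+36+49=135
- #2+#3+#6: size 4+4+8=16, value 50+36+43=129
Best: 149 pts.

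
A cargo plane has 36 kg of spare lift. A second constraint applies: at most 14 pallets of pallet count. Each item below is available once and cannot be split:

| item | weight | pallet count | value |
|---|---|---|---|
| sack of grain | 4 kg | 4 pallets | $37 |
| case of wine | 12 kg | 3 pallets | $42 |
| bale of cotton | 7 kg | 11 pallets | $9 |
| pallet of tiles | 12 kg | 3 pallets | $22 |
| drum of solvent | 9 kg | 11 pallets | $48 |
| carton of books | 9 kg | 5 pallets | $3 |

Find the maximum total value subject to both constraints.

Feasible sets respecting both limits:
- sack of grain+case of wine+pallet of tiles: weight 28, pallet count 10, value 101
- case of wine+drum of solvent: weight 21, pallet count 14, value 90
- sack of grain+case of wine+carton of books: weight 25, pallet count 12, value 82
- sack of grain+case of wine: weight 16, pallet count 7, value 79
Best: $101.

$101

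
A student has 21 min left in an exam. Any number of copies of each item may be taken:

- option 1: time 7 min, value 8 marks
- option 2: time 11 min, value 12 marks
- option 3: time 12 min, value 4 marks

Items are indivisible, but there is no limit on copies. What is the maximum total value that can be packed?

24 marks

Best value-per-unit is option 1 at 8/7, and filling with it alone uses time 3×7=21. No mix of the others beats 3×8 = 24.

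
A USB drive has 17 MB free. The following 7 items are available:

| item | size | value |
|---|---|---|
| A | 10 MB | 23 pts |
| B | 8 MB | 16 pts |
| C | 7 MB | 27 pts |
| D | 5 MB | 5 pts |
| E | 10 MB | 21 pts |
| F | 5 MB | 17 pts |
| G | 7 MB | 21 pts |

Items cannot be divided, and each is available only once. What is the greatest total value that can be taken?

50 pts

Check high-value combinations within 17 MB:
- A+C: size 10+7=17, value 23+27=50
- C+D+F: size 7+5+5=17, value 27+5+17=49
- C+G: size 7+7=14, value 27+21=48
- C+E: size 7+10=17, value 27+21=48
- C+F: size 7+5=12, value 27+17=44
Best: 50 pts.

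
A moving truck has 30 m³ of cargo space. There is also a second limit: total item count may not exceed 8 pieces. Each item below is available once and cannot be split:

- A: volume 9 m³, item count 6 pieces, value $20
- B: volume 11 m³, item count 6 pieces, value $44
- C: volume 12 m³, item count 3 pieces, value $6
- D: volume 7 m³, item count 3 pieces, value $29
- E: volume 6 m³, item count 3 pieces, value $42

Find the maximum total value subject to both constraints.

Feasible sets respecting both limits:
- D+E: volume 13, item count 6, value 71
- C+E: volume 18, item count 6, value 48
- B: volume 11, item count 6, value 44
- E: volume 6, item count 3, value 42
Best: $71.

$71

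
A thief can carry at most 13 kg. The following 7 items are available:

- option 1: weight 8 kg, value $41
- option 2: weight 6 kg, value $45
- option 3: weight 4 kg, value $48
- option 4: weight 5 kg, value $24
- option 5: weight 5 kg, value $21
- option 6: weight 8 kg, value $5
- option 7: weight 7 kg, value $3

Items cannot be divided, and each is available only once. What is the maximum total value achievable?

Check high-value combinations within 13 kg:
- option 2+option 3: weight 6+4=10, value 45+48=93
- option 1+option 3: weight 8+4=12, value 41+48=89
- option 3+option 4: weight 4+5=9, value 48+24=72
- option 3+option 5: weight 4+5=9, value 48+21=69
- option 2+option 4: weight 6+5=11, value 45+24=69
Best: $93.

$93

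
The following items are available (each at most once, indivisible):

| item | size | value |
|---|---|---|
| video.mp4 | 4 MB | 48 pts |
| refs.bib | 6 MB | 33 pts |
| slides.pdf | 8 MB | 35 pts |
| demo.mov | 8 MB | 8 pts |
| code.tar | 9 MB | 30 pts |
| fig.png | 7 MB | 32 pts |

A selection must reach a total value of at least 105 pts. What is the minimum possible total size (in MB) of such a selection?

Subsets with value ≥ 105, sorted by total size:
- video.mp4+refs.bib+fig.png: size 17, value 113
- video.mp4+refs.bib+slides.pdf: size 18, value 116
Minimum size: 17 MB.

17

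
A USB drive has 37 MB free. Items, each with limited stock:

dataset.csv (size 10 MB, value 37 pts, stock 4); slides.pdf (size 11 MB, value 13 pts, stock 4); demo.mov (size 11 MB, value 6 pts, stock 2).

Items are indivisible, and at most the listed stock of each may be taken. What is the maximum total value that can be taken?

111 pts

Top feasible selections:
- 3×dataset.csv: size 30, value 111
- 2×dataset.csv + 1×slides.pdf: size 31, value 87
- 2×dataset.csv + 1×demo.mov: size 31, value 80
Best: 111 pts.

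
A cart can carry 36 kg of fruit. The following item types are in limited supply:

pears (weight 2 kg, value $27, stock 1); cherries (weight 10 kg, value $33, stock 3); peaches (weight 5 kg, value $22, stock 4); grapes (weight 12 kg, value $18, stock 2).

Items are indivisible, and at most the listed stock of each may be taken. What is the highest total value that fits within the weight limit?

$148

Best selections within weight 36 and stock limits:
- 1×pears + 1×cherries + 4×peaches: weight 32, value 148
- 1×pears + 2×cherries + 2×peaches: weight 32, value 137
- 1×pears + 4×peaches + 1×grapes: weight 34, value 133
Best: $148.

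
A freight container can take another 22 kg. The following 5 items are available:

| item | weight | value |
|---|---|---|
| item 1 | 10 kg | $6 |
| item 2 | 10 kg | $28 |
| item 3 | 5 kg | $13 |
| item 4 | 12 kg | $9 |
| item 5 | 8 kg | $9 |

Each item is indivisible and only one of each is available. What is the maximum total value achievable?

$41

Check high-value combinations within 22 kg:
- item 2+item 3: weight 10+5=15, value 28+13=41
- item 2+item 5: weight 10+8=18, value 28+9=37
- item 2+item 4: weight 10+12=22, value 28+9=37
- item 1+item 2: weight 10+10=20, value 6+28=34
- item 2: weight 10, value 28
Best: $41.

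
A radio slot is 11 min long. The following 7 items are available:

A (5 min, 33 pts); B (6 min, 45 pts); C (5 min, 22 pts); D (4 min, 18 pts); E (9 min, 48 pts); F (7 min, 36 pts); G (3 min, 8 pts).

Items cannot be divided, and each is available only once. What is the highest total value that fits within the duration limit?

Check high-value combinations within 11 min:
- A+B: duration 5+6=11, value 33+45=78
- B+C: duration 6+5=11, value 45+22=67
- B+D: duration 6+4=10, value 45+18=63
Best: 78 pts.

78 pts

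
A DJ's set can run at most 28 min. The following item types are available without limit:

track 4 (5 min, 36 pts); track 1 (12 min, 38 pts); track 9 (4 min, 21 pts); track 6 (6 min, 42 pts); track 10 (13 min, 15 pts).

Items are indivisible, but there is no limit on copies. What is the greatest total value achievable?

Best value-per-unit is track 4 at 36/5; filling with it alone gives 5×36 = 180.
Optimal mix: 2×track 4 + 3×track 6 → duration 28, value 198.

198 pts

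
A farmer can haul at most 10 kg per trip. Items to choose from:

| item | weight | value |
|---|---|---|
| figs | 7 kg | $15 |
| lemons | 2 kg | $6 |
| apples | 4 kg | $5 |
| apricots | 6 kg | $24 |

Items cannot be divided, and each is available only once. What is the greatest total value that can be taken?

Check high-value combinations within 10 kg:
- lemons+apricots: weight 2+6=8, value 6+24=30
- apples+apricots: weight 4+6=10, value 5+24=29
- apricots: weight 6, value 24
- figs+lemons: weight 7+2=9, value 15+6=21
- figs: weight 7, value 15
Best: $30.

$30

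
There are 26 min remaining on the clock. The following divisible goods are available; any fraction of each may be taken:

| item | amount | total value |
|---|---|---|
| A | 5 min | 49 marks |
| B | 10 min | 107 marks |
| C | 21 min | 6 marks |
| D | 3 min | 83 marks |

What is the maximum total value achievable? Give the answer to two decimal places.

241.29

Take in order of value per unit:
- D (83/3 per unit): all 3 → value 83, running total 83.00
- B (107/10 per unit): all 10 → value 107, running total 190.00
- A (49/5 per unit): all 5 → value 49, running total 239.00
- C (6/21 per unit): 8 of 21 → value 8×6/21 = 2.2857, running total 241.29
Total 241.29.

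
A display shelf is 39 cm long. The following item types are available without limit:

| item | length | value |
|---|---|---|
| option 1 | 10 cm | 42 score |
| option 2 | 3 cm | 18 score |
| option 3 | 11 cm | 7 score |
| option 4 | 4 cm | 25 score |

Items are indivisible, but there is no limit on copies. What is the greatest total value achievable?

243 score

Best value-per-unit is option 4 at 25/4; filling with it alone gives 9×25 = 225.
Optimal mix: 1×option 2 + 9×option 4 → length 39, value 243.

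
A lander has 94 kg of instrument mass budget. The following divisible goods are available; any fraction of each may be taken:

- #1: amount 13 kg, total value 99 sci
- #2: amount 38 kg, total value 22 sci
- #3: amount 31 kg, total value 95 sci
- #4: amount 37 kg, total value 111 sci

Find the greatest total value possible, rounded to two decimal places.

Take in order of value per unit:
- #1 (99/13 per unit): all 13 → value 99, running total 99.00
- #3 (95/31 per unit): all 31 → value 95, running total 194.00
- #4 (111/37 per unit): all 37 → value 111, running total 305.00
- #2 (22/38 per unit): 13 of 38 → value 13×22/38 = 7.5263, running total 312.53
Total 312.53.

312.53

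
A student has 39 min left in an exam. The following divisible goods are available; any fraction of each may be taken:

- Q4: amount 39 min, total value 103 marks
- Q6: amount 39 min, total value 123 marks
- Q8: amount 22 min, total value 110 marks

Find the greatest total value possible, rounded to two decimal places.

163.62

Take in order of value per unit:
- Q8 (110/22 per unit): all 22 → value 110, running total 110.00
- Q6 (123/39 per unit): 17 of 39 → value 17×123/39 = 53.6154, running total 163.62
Total 163.62.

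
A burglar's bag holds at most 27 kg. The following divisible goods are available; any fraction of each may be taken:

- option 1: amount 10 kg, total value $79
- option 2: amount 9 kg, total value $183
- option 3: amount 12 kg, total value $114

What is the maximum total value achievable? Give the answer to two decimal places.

Take in order of value per unit:
- option 2 (183/9 per unit): all 9 → value 183, running total 183.00
- option 3 (114/12 per unit): all 12 → value 114, running total 297.00
- option 1 (79/10 per unit): 6 of 10 → value 6×79/10 = 47.4000, running total 344.40
Total 344.40.

344.40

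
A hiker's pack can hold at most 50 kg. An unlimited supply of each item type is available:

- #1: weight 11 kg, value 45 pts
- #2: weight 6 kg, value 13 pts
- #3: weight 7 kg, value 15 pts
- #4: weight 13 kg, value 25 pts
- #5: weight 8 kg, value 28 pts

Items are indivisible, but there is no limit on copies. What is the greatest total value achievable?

Best value-per-unit is #1 at 45/11; filling with it alone gives 4×45 = 180.
Optimal mix: 4×#1 + 1×#2 → weight 50, value 193.

193 pts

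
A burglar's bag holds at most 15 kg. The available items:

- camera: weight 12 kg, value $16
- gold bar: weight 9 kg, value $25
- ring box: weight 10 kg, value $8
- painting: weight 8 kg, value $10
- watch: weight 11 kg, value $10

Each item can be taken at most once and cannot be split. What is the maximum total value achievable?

This is a 0/1 knapsack; check combinations near the capacity.
- gold bar: weight 9, value 25
- camera: weight 12, value 16
- painting: weight 8, value 10
Best: $25.

$25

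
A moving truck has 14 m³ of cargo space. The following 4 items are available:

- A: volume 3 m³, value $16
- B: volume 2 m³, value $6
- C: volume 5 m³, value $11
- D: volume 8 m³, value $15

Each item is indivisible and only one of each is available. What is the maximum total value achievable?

Check high-value combinations within 14 m³:
- A+B+D: volume 3+2+8=13, value 16+6+15=37
- A+B+C: volume 3+2+5=10, value 16+6+11=33
- A+D: volume 3+8=11, value 16+15=31
- A+C: volume 3+5=8, value 16+11=27
- C+D: volume 5+8=13, value 11+15=26
Best: $37.

$37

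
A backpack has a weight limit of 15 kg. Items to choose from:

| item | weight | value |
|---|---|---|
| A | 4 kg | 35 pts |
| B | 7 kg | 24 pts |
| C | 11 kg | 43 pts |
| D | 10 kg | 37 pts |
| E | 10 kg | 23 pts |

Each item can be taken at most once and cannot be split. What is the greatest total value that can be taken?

This is a 0/1 knapsack; check combinations near the capacity.
- A+C: weight 4+11=15, value 35+43=78
- A+D: weight 4+10=14, value 35+37=72
- A+B: weight 4+7=11, value 35+24=59
- A+E: weight 4+10=14, value 35+23=58
- C: weight 11, value 43
Best: 78 pts.

78 pts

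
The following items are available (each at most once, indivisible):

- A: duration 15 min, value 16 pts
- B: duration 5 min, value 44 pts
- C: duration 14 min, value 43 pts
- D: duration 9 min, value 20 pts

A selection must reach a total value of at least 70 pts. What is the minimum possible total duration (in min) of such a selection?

19

Subsets with value ≥ 70, sorted by total duration:
- B+C: duration 19, value 87
- B+C+D: duration 28, value 107
- A+B+D: duration 29, value 80
- A+B+C: duration 34, value 103
Minimum duration: 19 min.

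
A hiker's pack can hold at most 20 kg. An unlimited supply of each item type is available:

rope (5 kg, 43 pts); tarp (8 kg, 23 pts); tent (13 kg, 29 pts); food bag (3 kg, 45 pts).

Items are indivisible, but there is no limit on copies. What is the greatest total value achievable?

270 pts

Best value-per-unit is food bag at 45/3, and filling with it alone uses weight 6×3=18. No mix of the others beats 6×45 = 270.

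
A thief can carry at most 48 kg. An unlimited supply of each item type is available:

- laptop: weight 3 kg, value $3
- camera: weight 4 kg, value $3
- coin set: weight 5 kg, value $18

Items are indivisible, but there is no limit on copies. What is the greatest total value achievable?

Best value-per-unit is coin set at 18/5; filling with it alone gives 9×18 = 162.
Optimal mix: 1×laptop + 9×coin set → weight 48, value 165.

$165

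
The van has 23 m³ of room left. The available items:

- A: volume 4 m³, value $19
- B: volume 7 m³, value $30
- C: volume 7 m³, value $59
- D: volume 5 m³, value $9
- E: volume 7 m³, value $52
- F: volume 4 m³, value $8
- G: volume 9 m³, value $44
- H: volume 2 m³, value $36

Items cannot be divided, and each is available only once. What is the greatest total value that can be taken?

$177

Check high-value combinations within 23 m³:
- B+C+E+H: volume 7+7+7+2=23, value 30+59+52+36=177
- A+C+E+H: volume 4+7+7+2=20, value 19+59+52+36=166
- A+C+G+H: volume 4+7+9+2=22, value 19+59+44+36=158
- C+D+E+H: volume 7+5+7+2=21, value 59+9+52+36=156
Best: $177.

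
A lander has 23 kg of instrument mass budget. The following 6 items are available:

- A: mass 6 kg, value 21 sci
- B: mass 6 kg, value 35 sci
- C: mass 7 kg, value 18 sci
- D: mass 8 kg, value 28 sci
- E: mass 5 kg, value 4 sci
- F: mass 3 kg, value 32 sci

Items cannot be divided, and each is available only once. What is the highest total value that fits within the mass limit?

Check high-value combinations within 23 kg:
- A+B+D+F: mass 6+6+8+3=23, value 21+35+28+32=116
- A+B+C+F: mass 6+6+7+3=22, value 21+35+18+32=106
- B+D+E+F: mass 6+8+5+3=22, value 35+28+4+32=99
- B+D+F: mass 6+8+3=17, value 35+28+32=95
- A+B+E+F: mass 6+6+5+3=20, value 21+35+4+32=92
Best: 116 sci.

116 sci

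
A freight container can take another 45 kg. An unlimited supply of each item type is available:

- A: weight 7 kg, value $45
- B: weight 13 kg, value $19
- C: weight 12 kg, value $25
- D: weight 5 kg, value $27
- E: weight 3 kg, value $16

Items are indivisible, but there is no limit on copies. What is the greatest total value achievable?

Best value-per-unit is A at 45/7; filling with it alone gives 6×45 = 270.
Optimal mix: 6×A + 1×E → weight 45, value 286.

$286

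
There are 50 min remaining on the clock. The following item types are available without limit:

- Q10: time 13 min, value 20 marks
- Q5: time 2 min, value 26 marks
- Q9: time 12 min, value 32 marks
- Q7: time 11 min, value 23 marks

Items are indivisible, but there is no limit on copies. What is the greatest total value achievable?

650 marks

Best value-per-unit is Q5 at 26/2, and filling with it alone uses time 25×2=50. No mix of the others beats 25×26 = 650.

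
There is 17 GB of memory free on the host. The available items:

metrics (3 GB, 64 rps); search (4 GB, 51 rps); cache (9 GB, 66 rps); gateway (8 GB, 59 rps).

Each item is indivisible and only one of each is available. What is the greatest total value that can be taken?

This is a 0/1 knapsack; check combinations near the capacity.
- metrics+search+cache: memory 3+4+9=16, value 64+51+66=181
- metrics+search+gateway: memory 3+4+8=15, value 64+51+59=174
- metrics+cache: memory 3+9=12, value 64+66=130
- cache+gateway: memory 9+8=17, value 66+59=125
Best: 181 rps.

181 rps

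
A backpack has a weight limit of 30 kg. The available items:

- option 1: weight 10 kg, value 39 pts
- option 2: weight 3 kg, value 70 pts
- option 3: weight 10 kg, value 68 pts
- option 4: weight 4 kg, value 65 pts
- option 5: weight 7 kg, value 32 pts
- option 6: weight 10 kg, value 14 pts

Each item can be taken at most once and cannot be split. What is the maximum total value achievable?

Check high-value combinations within 30 kg:
- option 1+option 2+option 3+option 4: weight 10+3+10+4=27, value 39+70+68+65=242
- option 2+option 3+option 4+option 5: weight 3+10+4+7=24, value 70+68+65+32=235
- option 2+option 3+option 4+option 6: weight 3+10+4+10=27, value 70+68+65+14=217
- option 1+option 2+option 3+option 5: weight 10+3+10+7=30, value 39+70+68+32=209
- option 1+option 2+option 4+option 5: weight 10+3+4+7=24, value 39+70+65+32=206
Best: 242 pts.

242 pts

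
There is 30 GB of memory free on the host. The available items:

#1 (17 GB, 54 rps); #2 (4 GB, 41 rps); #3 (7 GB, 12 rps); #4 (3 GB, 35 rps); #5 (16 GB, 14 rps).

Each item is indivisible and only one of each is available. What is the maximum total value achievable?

130 rps

This is a 0/1 knapsack; check combinations near the capacity.
- #1+#2+#4: memory 17+4+3=24, value 54+41+35=130
- #1+#2+#3: memory 17+4+7=28, value 54+41+12=107
- #2+#3+#4+#5: memory 4+7+3+16=30, value 41+12+35+14=102
- #1+#3+#4: memory 17+7+3=27, value 54+12+35=101
- #1+#2: memory 17+4=21, value 54+41=95
Best: 130 rps.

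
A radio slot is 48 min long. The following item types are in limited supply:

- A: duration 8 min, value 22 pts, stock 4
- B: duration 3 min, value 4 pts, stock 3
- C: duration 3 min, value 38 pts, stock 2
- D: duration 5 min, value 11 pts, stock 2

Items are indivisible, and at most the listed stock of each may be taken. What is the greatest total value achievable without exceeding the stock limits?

186 pts

Top feasible selections:
- 4×A + 2×C + 2×D: duration 48, value 186
- 4×A + 1×B + 2×C + 1×D: duration 46, value 179
- 4×A + 3×B + 2×C: duration 47, value 176
Best: 186 pts.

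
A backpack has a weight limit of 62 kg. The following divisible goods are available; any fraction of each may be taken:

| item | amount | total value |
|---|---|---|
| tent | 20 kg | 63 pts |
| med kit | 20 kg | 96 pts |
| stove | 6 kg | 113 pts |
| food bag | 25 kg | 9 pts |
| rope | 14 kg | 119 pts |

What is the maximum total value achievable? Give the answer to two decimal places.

391.72

Take in order of value per unit:
- stove (113/6 per unit): all 6 → value 113, running total 113.00
- rope (119/14 per unit): all 14 → value 119, running total 232.00
- med kit (96/20 per unit): all 20 → value 96, running total 328.00
- tent (63/20 per unit): all 20 → value 63, running total 391.00
- food bag (9/25 per unit): 2 of 25 → value 2×9/25 = 0.7200, running total 391.72
Total 391.72.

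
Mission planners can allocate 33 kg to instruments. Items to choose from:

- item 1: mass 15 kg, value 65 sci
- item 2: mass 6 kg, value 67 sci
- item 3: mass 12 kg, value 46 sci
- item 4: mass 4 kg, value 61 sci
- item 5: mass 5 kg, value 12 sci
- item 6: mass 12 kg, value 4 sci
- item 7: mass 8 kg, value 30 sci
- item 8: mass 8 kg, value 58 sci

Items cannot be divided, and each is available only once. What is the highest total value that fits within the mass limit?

251 sci

Check high-value combinations within 33 kg:
- item 1+item 2+item 4+item 8: mass 15+6+4+8=33, value 65+67+61+58=251
- item 2+item 3+item 4+item 8: mass 6+12+4+8=30, value 67+46+61+58=232
- item 2+item 4+item 5+item 7+item 8: mass 6+4+5+8+8=31, value 67+61+12+30+58=228
- item 1+item 2+item 4+item 7: mass 15+6+4+8=33, value 65+67+61+30=223
- item 2+item 4+item 7+item 8: mass 6+4+8+8=26, value 67+61+30+58=216
Best: 251 sci.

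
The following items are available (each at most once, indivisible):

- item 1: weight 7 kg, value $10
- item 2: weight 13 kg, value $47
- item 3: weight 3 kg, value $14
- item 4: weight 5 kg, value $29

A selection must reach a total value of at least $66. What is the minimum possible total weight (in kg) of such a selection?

Subsets with value ≥ 66, sorted by total weight:
- item 2+item 4: weight 18, value 76
- item 2+item 3+item 4: weight 21, value 90
Minimum weight: 18 kg.

18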